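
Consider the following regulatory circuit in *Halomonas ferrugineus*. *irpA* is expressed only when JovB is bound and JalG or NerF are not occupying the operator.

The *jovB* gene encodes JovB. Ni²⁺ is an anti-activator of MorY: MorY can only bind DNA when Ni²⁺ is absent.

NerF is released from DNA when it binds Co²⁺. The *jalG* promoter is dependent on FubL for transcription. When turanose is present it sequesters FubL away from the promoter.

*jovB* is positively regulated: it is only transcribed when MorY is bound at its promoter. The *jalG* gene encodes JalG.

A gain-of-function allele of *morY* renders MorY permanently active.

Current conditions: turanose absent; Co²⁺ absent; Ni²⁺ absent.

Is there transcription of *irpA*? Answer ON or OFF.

OFF

Turanose is absent, so FubL is active.
No repressor is bound and FubL is active, so *jalG* is transcribed.
So JalG is produced and active.
MorY is constitutively active in this strain.
No repressor is bound and MorY is active, so *jovB* is transcribed.
So JovB is produced and active.
Co²⁺ is absent, so NerF is active.
With repressor JalG bound, *irpA* is not transcribed.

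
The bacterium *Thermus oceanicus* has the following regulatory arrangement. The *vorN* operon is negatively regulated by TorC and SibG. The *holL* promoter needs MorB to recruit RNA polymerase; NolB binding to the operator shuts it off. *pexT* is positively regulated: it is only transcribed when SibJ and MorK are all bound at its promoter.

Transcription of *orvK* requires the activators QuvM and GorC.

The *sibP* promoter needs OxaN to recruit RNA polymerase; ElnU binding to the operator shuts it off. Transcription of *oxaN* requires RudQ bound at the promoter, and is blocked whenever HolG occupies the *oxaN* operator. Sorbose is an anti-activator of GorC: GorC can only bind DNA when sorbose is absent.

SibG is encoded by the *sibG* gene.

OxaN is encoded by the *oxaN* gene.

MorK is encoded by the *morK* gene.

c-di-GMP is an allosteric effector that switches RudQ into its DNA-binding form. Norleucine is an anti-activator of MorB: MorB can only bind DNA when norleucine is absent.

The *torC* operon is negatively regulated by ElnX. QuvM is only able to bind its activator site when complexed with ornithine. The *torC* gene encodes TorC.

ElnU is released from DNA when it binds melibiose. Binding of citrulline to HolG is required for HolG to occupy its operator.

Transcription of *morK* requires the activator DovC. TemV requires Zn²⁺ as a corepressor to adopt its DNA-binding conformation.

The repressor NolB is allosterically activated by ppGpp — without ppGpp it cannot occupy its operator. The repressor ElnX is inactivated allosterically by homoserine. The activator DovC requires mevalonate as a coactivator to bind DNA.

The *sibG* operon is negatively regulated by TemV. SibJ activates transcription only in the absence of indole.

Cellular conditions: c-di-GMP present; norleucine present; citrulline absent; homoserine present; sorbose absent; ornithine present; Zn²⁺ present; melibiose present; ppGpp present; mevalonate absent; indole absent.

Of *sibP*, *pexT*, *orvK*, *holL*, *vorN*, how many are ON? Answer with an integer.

Melibiose is present, so ElnU is inactive.
Citrulline is absent, so HolG is inactive.
c-di-GMP is present, so RudQ is active.
No repressor is bound and RudQ is active, so *oxaN* is transcribed.
So OxaN is produced and active.
No repressor is bound and OxaN is active, so *sibP* is transcribed.
→ *sibP* is ON.
Indole is absent, so SibJ is active.
Mevalonate is absent, so DovC is inactive.
Required activator DovC is absent, so *morK* is not transcribed.
So MorK is not produced.
Required activator MorK is absent, so *pexT* is not transcribed.
→ *pexT* is OFF.
Ornithine is present, so QuvM is active.
Sorbose is absent, so GorC is active.
No repressor is bound and QuvM and GorC are active, so *orvK* is transcribed.
→ *orvK* is ON.
ppGpp is present, so NolB is active.
Norleucine is present, so MorB is inactive.
With repressor NolB bound, *holL* is not transcribed.
→ *holL* is OFF.
Homoserine is present, so ElnX is inactive.
With no repressor bound, *torC* is transcribed.
So TorC is produced and active.
Zn²⁺ is present, so TemV is active.
With repressor TemV bound, *sibG* is not transcribed.
So SibG is not produced.
With repressor TorC bound, *vorN* is not transcribed.
→ *vorN* is OFF.
2 of the 5 genes are transcribed.

2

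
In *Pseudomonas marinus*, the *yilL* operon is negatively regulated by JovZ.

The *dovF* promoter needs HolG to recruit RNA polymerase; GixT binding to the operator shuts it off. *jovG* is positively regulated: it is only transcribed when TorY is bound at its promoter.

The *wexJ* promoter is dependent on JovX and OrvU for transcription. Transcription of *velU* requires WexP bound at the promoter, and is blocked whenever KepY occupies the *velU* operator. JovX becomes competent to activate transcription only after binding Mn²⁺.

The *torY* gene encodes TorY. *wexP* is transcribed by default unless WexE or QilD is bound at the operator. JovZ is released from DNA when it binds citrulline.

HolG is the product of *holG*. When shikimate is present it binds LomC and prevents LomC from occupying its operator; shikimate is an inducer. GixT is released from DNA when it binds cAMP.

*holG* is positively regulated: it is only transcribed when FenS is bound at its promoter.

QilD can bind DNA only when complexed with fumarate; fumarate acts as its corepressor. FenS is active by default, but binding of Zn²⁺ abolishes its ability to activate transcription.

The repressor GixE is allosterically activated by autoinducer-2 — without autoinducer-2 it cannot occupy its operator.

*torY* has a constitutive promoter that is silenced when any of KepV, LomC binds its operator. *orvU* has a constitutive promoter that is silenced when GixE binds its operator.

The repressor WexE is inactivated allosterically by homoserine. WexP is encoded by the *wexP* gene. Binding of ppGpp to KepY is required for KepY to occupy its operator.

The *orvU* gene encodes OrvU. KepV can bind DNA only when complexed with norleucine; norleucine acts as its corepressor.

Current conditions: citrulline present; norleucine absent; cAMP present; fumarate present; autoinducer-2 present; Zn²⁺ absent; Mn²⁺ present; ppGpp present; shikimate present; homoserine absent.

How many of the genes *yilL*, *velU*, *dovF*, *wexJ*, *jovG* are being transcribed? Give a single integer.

Citrulline is present, so JovZ is inactive.
With no repressor bound, *yilL* is transcribed.
→ *yilL* is ON.
ppGpp is present, so KepY is active.
Homoserine is absent, so WexE is active.
Fumarate is present, so QilD is active.
With repressor WexE bound, *wexP* is not transcribed.
So WexP is not produced.
With repressor KepY bound, *velU* is not transcribed.
→ *velU* is OFF.
cAMP is present, so GixT is inactive.
Zn²⁺ is absent, so FenS is active.
No repressor is bound and FenS is active, so *holG* is transcribed.
So HolG is produced and active.
No repressor is bound and HolG is active, so *dovF* is transcribed.
→ *dovF* is ON.
Mn²⁺ is present, so JovX is active.
Autoinducer-2 is present, so GixE is active.
With repressor GixE bound, *orvU* is not transcribed.
So OrvU is not produced.
Required activator OrvU is absent, so *wexJ* is not transcribed.
→ *wexJ* is OFF.
Norleucine is absent, so KepV is inactive.
Shikimate is present, so LomC is inactive.
With no repressor bound, *torY* is transcribed.
So TorY is produced and active.
No repressor is bound and TorY is active, so *jovG* is transcribed.
→ *jovG* is ON.
3 of the 5 genes are transcribed.

3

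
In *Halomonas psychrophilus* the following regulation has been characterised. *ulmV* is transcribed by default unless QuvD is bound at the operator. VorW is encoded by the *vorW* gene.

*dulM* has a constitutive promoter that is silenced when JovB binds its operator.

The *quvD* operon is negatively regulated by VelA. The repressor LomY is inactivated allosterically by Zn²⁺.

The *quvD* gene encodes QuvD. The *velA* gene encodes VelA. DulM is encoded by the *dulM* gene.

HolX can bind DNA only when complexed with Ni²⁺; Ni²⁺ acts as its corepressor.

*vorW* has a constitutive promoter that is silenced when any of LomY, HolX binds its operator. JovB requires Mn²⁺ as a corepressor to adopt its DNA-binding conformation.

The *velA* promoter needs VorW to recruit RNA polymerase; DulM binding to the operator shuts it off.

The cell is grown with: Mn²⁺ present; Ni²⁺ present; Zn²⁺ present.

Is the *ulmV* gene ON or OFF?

Zn²⁺ is present, so LomY is inactive.
Ni²⁺ is present, so HolX is active.
With repressor HolX bound, *vorW* is not transcribed.
So VorW is not produced.
Mn²⁺ is present, so JovB is active.
With repressor JovB bound, *dulM* is not transcribed.
So DulM is not produced.
Required activator VorW is absent, so *velA* is not transcribed.
So VelA is not produced.
With no repressor bound, *quvD* is transcribed.
So QuvD is produced and active.
With repressor QuvD bound, *ulmV* is not transcribed.

OFF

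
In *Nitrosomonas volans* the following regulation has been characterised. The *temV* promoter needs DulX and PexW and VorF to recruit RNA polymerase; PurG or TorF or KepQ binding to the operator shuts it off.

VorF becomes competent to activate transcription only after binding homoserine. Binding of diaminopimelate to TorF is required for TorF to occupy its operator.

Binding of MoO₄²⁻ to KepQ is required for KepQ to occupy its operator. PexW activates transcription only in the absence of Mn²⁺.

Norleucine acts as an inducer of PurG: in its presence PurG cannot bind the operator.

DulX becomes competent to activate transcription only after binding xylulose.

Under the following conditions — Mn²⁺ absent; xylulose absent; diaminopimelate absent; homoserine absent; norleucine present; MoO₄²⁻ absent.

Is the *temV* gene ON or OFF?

Norleucine is present, so PurG is inactive.
Xylulose is absent, so DulX is inactive.
Mn²⁺ is absent, so PexW is active.
Diaminopimelate is absent, so TorF is inactive.
MoO₄²⁻ is absent, so KepQ is inactive.
Homoserine is absent, so VorF is inactive.
Required activator DulX is absent, so *temV* is not transcribed.

OFF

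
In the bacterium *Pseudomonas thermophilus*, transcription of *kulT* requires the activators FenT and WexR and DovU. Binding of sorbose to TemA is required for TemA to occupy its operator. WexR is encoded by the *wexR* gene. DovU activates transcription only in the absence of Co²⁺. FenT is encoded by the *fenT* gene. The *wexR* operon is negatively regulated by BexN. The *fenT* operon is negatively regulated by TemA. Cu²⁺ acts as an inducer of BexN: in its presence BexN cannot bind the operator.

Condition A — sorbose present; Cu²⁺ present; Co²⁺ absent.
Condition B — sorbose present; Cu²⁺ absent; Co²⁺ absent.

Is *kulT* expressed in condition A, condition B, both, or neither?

Condition A:
Sorbose is present, so TemA is active.
With repressor TemA bound, *fenT* is not transcribed.
So FenT is not produced.
Cu²⁺ is present, so BexN is inactive.
With no repressor bound, *wexR* is transcribed.
So WexR is produced and active.
Co²⁺ is absent, so DovU is active.
Required activator FenT is absent, so *kulT* is not transcribed.
→ *kulT* is OFF in A.
Condition B:
Sorbose is present, so TemA is active.
With repressor TemA bound, *fenT* is not transcribed.
So FenT is not produced.
Cu²⁺ is absent, so BexN is active.
With repressor BexN bound, *wexR* is not transcribed.
So WexR is not produced.
Co²⁺ is absent, so DovU is active.
Required activator FenT is absent, so *kulT* is not transcribed.
→ *kulT* is OFF in B.

neither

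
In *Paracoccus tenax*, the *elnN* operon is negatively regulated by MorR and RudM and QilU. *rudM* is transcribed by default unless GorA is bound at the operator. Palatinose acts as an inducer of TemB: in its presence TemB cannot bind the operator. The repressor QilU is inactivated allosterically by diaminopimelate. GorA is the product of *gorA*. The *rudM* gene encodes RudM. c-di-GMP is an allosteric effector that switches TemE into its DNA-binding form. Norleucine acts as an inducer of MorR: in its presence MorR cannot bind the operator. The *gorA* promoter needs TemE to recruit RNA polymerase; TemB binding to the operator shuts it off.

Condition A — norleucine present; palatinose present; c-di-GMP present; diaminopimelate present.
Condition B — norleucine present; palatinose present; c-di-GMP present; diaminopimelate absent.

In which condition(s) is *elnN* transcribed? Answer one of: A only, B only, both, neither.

Condition A:
Norleucine is present, so MorR is inactive.
Palatinose is present, so TemB is inactive.
c-di-GMP is present, so TemE is active.
No repressor is bound and TemE is active, so *gorA* is transcribed.
So GorA is produced and active.
With repressor GorA bound, *rudM* is not transcribed.
So RudM is not produced.
Diaminopimelate is present, so QilU is inactive.
With no repressor bound, *elnN* is transcribed.
→ *elnN* is ON in A.
Condition B:
Norleucine is present, so MorR is inactive.
Palatinose is present, so TemB is inactive.
c-di-GMP is present, so TemE is active.
No repressor is bound and TemE is active, so *gorA* is transcribed.
So GorA is produced and active.
With repressor GorA bound, *rudM* is not transcribed.
So RudM is not produced.
Diaminopimelate is absent, so QilU is active.
With repressor QilU bound, *elnN* is not transcribed.
→ *elnN* is OFF in B.

A only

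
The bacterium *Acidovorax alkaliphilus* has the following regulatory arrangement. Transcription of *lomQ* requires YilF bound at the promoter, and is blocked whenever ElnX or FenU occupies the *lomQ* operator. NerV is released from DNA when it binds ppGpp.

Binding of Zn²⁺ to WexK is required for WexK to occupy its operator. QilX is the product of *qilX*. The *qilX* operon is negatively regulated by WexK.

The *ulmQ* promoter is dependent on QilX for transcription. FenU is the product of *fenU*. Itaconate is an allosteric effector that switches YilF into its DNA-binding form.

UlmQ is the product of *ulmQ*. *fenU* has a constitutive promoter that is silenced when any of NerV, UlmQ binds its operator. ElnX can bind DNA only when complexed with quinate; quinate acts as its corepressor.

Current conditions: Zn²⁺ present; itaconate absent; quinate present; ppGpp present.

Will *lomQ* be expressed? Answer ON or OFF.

Quinate is present, so ElnX is active.
Itaconate is absent, so YilF is inactive.
ppGpp is present, so NerV is inactive.
Zn²⁺ is present, so WexK is active.
With repressor WexK bound, *qilX* is not transcribed.
So QilX is not produced.
Required activator QilX is absent, so *ulmQ* is not transcribed.
So UlmQ is not produced.
With no repressor bound, *fenU* is transcribed.
So FenU is produced and active.
With repressor ElnX bound, *lomQ* is not transcribed.

OFF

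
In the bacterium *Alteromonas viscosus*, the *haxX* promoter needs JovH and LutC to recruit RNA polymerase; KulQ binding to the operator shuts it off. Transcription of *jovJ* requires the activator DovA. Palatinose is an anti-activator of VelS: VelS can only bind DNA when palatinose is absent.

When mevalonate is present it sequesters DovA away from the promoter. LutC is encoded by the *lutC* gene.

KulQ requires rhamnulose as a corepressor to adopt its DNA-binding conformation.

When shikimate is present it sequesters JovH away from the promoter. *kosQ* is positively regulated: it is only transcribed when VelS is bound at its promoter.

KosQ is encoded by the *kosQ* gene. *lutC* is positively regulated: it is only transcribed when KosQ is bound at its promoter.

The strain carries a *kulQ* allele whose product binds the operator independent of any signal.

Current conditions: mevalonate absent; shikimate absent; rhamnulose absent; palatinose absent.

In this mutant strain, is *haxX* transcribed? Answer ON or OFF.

OFF

KulQ is constitutively active in this strain.
Shikimate is absent, so JovH is active.
Palatinose is absent, so VelS is active.
No repressor is bound and VelS is active, so *kosQ* is transcribed.
So KosQ is produced and active.
No repressor is bound and KosQ is active, so *lutC* is transcribed.
So LutC is produced and active.
With repressor KulQ bound, *haxX* is not transcribed.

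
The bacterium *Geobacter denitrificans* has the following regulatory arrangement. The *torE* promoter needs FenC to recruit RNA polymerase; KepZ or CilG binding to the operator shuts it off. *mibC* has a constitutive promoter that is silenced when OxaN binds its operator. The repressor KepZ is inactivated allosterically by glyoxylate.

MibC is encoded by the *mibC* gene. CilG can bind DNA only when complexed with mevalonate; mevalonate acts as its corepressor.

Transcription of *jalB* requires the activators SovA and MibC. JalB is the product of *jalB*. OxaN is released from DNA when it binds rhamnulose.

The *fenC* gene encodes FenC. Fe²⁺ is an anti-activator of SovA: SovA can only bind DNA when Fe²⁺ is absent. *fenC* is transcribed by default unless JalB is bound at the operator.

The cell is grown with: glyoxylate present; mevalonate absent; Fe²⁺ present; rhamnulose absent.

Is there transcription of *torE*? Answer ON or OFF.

Glyoxylate is present, so KepZ is inactive.
Mevalonate is absent, so CilG is inactive.
Fe²⁺ is present, so SovA is inactive.
Rhamnulose is absent, so OxaN is active.
With repressor OxaN bound, *mibC* is not transcribed.
So MibC is not produced.
Required activator SovA is absent, so *jalB* is not transcribed.
So JalB is not produced.
With no repressor bound, *fenC* is transcribed.
So FenC is produced and active.
No repressor is bound and FenC is active, so *torE* is transcribed.

ON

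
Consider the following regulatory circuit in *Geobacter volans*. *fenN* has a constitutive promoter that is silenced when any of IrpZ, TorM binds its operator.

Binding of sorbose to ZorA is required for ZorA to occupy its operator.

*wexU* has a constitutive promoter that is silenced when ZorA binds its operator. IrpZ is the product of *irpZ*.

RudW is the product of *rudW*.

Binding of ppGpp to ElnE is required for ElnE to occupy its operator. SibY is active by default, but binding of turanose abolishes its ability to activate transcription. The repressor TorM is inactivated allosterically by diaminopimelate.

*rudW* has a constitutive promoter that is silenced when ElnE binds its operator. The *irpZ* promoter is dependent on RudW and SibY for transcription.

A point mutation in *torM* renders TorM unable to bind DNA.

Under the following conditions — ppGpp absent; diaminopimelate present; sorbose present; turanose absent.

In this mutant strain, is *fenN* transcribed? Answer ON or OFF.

OFF

ppGpp is absent, so ElnE is inactive.
With no repressor bound, *rudW* is transcribed.
So RudW is produced and active.
Turanose is absent, so SibY is active.
No repressor is bound and RudW and SibY are active, so *irpZ* is transcribed.
So IrpZ is produced and active.
TorM is non-functional in this strain, so it has no effect.
With repressor IrpZ bound, *fenN* is not transcribed.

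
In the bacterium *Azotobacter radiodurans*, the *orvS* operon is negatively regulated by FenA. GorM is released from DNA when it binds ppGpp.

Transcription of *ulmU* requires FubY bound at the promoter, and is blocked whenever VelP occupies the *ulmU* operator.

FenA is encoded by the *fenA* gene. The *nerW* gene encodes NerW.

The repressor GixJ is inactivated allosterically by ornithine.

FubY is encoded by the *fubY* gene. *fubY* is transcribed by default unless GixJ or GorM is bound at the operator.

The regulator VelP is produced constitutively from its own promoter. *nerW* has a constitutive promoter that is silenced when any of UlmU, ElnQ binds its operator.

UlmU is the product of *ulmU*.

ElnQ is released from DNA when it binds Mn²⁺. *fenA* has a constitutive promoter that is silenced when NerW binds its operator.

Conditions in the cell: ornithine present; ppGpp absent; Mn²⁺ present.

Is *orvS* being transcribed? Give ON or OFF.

ON

Ornithine is present, so GixJ is inactive.
ppGpp is absent, so GorM is active.
With repressor GorM bound, *fubY* is not transcribed.
So FubY is not produced.
VelP is produced constitutively and is active.
With repressor VelP bound, *ulmU* is not transcribed.
So UlmU is not produced.
Mn²⁺ is present, so ElnQ is inactive.
With no repressor bound, *nerW* is transcribed.
So NerW is produced and active.
With repressor NerW bound, *fenA* is not transcribed.
So FenA is not produced.
With no repressor bound, *orvS* is transcribed.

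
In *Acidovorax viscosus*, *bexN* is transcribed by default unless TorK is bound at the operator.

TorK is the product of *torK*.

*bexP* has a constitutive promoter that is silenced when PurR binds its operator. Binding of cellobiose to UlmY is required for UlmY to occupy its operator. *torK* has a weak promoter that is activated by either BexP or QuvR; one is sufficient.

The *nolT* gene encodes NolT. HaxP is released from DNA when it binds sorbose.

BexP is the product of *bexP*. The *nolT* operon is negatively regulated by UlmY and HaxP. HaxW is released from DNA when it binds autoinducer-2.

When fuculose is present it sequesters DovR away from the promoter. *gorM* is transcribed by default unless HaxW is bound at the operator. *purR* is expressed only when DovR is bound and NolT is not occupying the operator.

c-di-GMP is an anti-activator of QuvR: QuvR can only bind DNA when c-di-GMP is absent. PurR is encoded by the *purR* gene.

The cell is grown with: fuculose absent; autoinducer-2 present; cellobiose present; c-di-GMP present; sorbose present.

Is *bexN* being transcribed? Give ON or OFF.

Cellobiose is present, so UlmY is active.
Sorbose is present, so HaxP is inactive.
With repressor UlmY bound, *nolT* is not transcribed.
So NolT is not produced.
Fuculose is absent, so DovR is active.
No repressor is bound and DovR is active, so *purR* is transcribed.
So PurR is produced and active.
With repressor PurR bound, *bexP* is not transcribed.
So BexP is not produced.
c-di-GMP is present, so QuvR is inactive.
No activator is available at the *torK* promoter, so *torK* is not transcribed.
So TorK is not produced.
With no repressor bound, *bexN* is transcribed.

ON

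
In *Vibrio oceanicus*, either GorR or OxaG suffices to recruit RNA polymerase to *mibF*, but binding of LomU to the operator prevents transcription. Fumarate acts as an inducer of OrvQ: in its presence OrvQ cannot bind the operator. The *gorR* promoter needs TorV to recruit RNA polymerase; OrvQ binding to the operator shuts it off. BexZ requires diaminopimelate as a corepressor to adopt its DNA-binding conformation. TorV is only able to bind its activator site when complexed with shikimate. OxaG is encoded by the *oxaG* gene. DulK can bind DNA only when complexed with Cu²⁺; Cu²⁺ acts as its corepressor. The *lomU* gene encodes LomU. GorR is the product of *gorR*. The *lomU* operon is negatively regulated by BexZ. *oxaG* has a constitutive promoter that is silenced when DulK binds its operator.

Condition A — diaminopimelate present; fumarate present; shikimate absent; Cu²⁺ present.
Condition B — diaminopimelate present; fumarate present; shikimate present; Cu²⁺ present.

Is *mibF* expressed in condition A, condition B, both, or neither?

B only

Condition A:
Diaminopimelate is present, so BexZ is active.
With repressor BexZ bound, *lomU* is not transcribed.
So LomU is not produced.
Fumarate is present, so OrvQ is inactive.
Shikimate is absent, so TorV is inactive.
Required activator TorV is absent, so *gorR* is not transcribed.
So GorR is not produced.
Cu²⁺ is present, so DulK is active.
With repressor DulK bound, *oxaG* is not transcribed.
So OxaG is not produced.
No activator is available at the *mibF* promoter, so *mibF* is not transcribed.
→ *mibF* is OFF in A.
Condition B:
Diaminopimelate is present, so BexZ is active.
With repressor BexZ bound, *lomU* is not transcribed.
So LomU is not produced.
Fumarate is present, so OrvQ is inactive.
Shikimate is present, so TorV is active.
No repressor is bound and TorV is active, so *gorR* is transcribed.
So GorR is produced and active.
Cu²⁺ is present, so DulK is active.
With repressor DulK bound, *oxaG* is not transcribed.
So OxaG is not produced.
Activator GorR is present, so *mibF* is transcribed.
→ *mibF* is ON in B.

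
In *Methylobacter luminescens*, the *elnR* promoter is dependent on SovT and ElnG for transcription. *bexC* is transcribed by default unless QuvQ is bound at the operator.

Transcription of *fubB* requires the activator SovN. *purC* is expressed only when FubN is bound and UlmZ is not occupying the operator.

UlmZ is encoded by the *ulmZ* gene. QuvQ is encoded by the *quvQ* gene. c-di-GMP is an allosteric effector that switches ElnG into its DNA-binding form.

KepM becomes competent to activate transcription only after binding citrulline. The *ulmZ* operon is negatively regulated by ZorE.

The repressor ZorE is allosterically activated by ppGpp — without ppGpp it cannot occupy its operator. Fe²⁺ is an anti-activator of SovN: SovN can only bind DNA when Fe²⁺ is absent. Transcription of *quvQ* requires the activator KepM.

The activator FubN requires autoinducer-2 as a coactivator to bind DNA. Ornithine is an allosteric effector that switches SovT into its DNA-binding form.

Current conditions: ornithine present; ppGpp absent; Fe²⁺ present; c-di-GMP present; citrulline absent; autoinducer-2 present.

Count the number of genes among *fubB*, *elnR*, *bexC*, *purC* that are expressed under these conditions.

Fe²⁺ is present, so SovN is inactive.
Required activator SovN is absent, so *fubB* is not transcribed.
→ *fubB* is OFF.
Ornithine is present, so SovT is active.
c-di-GMP is present, so ElnG is active.
No repressor is bound and SovT and ElnG are active, so *elnR* is transcribed.
→ *elnR* is ON.
Citrulline is absent, so KepM is inactive.
Required activator KepM is absent, so *quvQ* is not transcribed.
So QuvQ is not produced.
With no repressor bound, *bexC* is transcribed.
→ *bexC* is ON.
Autoinducer-2 is present, so FubN is active.
ppGpp is absent, so ZorE is inactive.
With no repressor bound, *ulmZ* is transcribed.
So UlmZ is produced and active.
With repressor UlmZ bound, *purC* is not transcribed.
→ *purC* is OFF.
2 of the 4 genes are transcribed.

2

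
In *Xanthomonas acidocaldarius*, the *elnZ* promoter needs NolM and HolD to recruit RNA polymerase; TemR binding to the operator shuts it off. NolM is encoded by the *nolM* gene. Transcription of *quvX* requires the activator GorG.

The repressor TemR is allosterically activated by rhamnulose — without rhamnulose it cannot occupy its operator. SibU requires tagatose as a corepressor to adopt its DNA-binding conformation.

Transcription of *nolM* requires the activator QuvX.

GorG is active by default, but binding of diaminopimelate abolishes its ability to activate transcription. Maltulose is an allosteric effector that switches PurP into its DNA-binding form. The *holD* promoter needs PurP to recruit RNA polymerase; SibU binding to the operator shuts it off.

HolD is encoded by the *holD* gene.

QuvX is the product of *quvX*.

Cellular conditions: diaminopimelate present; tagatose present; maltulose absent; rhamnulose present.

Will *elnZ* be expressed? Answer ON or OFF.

Diaminopimelate is present, so GorG is inactive.
Required activator GorG is absent, so *quvX* is not transcribed.
So QuvX is not produced.
Required activator QuvX is absent, so *nolM* is not transcribed.
So NolM is not produced.
Rhamnulose is present, so TemR is active.
Tagatose is present, so SibU is active.
Maltulose is absent, so PurP is inactive.
With repressor SibU bound, *holD* is not transcribed.
So HolD is not produced.
With repressor TemR bound, *elnZ* is not transcribed.

OFF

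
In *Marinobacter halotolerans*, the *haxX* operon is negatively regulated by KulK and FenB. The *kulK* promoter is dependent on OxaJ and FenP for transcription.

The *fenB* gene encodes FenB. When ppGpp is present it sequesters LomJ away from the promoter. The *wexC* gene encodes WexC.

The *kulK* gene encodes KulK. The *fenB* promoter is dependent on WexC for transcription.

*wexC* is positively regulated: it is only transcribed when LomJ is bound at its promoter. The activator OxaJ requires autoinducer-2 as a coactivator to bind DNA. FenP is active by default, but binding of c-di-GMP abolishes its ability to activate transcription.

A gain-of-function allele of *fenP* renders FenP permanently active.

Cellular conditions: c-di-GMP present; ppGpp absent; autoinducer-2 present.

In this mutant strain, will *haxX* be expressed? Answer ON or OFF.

Autoinducer-2 is present, so OxaJ is active.
FenP is constitutively active in this strain.
No repressor is bound and OxaJ and FenP are active, so *kulK* is transcribed.
So KulK is produced and active.
ppGpp is absent, so LomJ is active.
No repressor is bound and LomJ is active, so *wexC* is transcribed.
So WexC is produced and active.
No repressor is bound and WexC is active, so *fenB* is transcribed.
So FenB is produced and active.
With repressor KulK bound, *haxX* is not transcribed.

OFF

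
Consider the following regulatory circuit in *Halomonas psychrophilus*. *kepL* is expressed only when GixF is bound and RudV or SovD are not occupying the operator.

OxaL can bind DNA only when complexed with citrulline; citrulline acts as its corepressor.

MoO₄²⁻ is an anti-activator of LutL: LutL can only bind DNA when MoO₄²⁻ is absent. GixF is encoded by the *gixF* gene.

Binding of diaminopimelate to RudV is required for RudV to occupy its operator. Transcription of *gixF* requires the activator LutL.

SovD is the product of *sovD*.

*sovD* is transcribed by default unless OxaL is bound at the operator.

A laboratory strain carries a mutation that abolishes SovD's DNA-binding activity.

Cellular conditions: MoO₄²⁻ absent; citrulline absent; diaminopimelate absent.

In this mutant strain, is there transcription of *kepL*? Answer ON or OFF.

ON

MoO₄²⁻ is absent, so LutL is active.
No repressor is bound and LutL is active, so *gixF* is transcribed.
So GixF is produced and active.
Diaminopimelate is absent, so RudV is inactive.
SovD is non-functional in this strain, so it has no effect.
No repressor is bound and GixF is active, so *kepL* is transcribed.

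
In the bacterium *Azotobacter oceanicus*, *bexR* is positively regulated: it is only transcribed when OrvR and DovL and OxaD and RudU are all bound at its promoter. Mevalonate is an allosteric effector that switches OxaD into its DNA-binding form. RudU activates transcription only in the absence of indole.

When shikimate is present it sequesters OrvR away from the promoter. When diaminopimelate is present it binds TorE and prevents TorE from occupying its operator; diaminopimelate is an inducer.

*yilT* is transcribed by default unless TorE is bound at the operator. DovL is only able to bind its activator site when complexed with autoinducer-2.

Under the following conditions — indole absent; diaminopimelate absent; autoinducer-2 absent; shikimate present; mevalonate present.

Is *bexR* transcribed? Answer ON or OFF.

OFF

Shikimate is present, so OrvR is inactive.
Autoinducer-2 is absent, so DovL is inactive.
Mevalonate is present, so OxaD is active.
Indole is absent, so RudU is active.
Required activator OrvR is absent, so *bexR* is not transcribed.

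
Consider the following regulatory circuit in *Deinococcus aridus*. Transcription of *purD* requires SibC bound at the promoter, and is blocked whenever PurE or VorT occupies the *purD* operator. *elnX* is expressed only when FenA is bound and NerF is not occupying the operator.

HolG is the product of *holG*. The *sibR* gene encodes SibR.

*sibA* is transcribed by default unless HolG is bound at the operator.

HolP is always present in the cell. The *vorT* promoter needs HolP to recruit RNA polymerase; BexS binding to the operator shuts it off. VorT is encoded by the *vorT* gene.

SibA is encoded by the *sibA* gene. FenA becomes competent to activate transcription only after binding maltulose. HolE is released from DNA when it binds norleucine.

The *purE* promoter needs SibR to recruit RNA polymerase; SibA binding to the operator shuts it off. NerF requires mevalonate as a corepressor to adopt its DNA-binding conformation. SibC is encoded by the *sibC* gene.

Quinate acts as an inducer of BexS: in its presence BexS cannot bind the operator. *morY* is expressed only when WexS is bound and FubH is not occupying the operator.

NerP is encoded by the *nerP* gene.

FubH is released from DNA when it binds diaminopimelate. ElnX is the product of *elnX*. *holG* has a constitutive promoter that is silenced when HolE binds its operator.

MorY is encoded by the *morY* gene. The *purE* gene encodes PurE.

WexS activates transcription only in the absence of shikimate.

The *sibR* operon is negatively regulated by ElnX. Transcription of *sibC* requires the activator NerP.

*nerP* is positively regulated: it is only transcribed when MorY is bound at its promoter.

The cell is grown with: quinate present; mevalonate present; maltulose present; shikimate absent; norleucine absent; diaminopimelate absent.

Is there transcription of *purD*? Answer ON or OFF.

OFF

Diaminopimelate is absent, so FubH is active.
Shikimate is absent, so WexS is active.
With repressor FubH bound, *morY* is not transcribed.
So MorY is not produced.
Required activator MorY is absent, so *nerP* is not transcribed.
So NerP is not produced.
Required activator NerP is absent, so *sibC* is not transcribed.
So SibC is not produced.
Norleucine is absent, so HolE is active.
With repressor HolE bound, *holG* is not transcribed.
So HolG is not produced.
With no repressor bound, *sibA* is transcribed.
So SibA is produced and active.
Maltulose is present, so FenA is active.
Mevalonate is present, so NerF is active.
With repressor NerF bound, *elnX* is not transcribed.
So ElnX is not produced.
With no repressor bound, *sibR* is transcribed.
So SibR is produced and active.
With repressor SibA bound, *purE* is not transcribed.
So PurE is not produced.
HolP is produced constitutively and is active.
Quinate is present, so BexS is inactive.
No repressor is bound and HolP is active, so *vorT* is transcribed.
So VorT is produced and active.
With repressor VorT bound, *purD* is not transcribed.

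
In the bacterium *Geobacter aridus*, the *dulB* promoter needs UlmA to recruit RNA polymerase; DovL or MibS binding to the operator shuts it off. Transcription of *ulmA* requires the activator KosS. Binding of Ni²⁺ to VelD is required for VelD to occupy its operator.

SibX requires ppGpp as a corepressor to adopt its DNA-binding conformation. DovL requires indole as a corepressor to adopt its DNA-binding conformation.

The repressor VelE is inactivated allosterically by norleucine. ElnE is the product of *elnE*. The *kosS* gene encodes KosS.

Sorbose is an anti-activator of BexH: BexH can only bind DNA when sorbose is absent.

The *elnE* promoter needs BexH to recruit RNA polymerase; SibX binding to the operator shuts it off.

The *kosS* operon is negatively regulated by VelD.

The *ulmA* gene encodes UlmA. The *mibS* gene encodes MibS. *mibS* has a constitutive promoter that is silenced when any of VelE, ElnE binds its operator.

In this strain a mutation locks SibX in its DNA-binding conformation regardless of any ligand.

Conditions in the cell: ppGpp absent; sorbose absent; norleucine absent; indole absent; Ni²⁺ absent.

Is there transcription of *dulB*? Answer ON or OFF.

ON

Ni²⁺ is absent, so VelD is inactive.
With no repressor bound, *kosS* is transcribed.
So KosS is produced and active.
No repressor is bound and KosS is active, so *ulmA* is transcribed.
So UlmA is produced and active.
Indole is absent, so DovL is inactive.
Norleucine is absent, so VelE is active.
SibX is constitutively active in this strain.
Sorbose is absent, so BexH is active.
With repressor SibX bound, *elnE* is not transcribed.
So ElnE is not produced.
With repressor VelE bound, *mibS* is not transcribed.
So MibS is not produced.
No repressor is bound and UlmA is active, so *dulB* is transcribed.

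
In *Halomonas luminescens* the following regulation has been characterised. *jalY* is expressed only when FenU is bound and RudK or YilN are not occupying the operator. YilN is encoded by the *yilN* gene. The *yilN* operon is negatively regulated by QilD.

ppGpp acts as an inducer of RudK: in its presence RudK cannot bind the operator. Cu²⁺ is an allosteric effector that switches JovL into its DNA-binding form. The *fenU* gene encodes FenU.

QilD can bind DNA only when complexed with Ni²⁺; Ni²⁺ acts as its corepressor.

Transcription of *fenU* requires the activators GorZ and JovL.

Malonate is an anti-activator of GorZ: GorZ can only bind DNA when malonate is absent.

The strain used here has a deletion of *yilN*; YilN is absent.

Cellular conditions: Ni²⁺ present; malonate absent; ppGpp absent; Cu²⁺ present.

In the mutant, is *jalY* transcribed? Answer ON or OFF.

Malonate is absent, so GorZ is active.
Cu²⁺ is present, so JovL is active.
No repressor is bound and GorZ and JovL are active, so *fenU* is transcribed.
So FenU is produced and active.
ppGpp is absent, so RudK is active.
YilN is non-functional in this strain, so it has no effect.
With repressor RudK bound, *jalY* is not transcribed.

OFF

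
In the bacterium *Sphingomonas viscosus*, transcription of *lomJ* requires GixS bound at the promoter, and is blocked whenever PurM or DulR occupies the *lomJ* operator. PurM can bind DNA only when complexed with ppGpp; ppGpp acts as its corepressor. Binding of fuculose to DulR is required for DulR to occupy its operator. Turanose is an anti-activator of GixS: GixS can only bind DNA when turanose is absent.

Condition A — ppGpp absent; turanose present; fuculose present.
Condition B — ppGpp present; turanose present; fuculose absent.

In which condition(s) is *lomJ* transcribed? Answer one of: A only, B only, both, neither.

neither

Condition A:
ppGpp is absent, so PurM is inactive.
Turanose is present, so GixS is inactive.
Fuculose is present, so DulR is active.
With repressor DulR bound, *lomJ* is not transcribed.
→ *lomJ* is OFF in A.
Condition B:
ppGpp is present, so PurM is active.
Turanose is present, so GixS is inactive.
Fuculose is absent, so DulR is inactive.
With repressor PurM bound, *lomJ* is not transcribed.
→ *lomJ* is OFF in B.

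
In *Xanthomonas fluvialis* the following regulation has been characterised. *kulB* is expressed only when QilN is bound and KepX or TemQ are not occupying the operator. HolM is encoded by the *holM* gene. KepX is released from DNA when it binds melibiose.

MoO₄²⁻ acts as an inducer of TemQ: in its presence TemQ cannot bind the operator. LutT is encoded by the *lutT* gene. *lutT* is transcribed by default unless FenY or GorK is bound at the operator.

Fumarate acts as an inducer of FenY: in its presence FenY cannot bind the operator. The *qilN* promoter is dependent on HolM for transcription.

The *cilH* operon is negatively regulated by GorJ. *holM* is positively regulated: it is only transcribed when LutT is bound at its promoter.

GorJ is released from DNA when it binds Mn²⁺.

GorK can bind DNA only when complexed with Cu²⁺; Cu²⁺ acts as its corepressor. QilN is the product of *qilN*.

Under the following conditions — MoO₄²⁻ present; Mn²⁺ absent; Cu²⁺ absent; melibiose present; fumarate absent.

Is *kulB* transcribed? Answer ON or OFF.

OFF

Fumarate is absent, so FenY is active.
Cu²⁺ is absent, so GorK is inactive.
With repressor FenY bound, *lutT* is not transcribed.
So LutT is not produced.
Required activator LutT is absent, so *holM* is not transcribed.
So HolM is not produced.
Required activator HolM is absent, so *qilN* is not transcribed.
So QilN is not produced.
Melibiose is present, so KepX is inactive.
MoO₄²⁻ is present, so TemQ is inactive.
Required activator QilN is absent, so *kulB* is not transcribed.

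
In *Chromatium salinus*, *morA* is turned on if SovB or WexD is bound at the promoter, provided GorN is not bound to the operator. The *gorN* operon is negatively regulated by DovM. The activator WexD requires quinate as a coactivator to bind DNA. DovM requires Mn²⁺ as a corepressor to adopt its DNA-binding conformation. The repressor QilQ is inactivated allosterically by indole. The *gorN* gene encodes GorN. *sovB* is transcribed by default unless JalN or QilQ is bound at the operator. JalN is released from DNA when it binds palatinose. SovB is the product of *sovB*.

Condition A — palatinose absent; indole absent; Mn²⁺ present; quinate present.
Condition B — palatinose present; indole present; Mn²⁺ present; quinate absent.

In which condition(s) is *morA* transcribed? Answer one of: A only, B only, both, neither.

both

Condition A:
Palatinose is absent, so JalN is active.
Indole is absent, so QilQ is active.
With repressor JalN bound, *sovB* is not transcribed.
So SovB is not produced.
Mn²⁺ is present, so DovM is active.
With repressor DovM bound, *gorN* is not transcribed.
So GorN is not produced.
Quinate is present, so WexD is active.
Activator WexD is present, so *morA* is transcribed.
→ *morA* is ON in A.
Condition B:
Palatinose is present, so JalN is inactive.
Indole is present, so QilQ is inactive.
With no repressor bound, *sovB* is transcribed.
So SovB is produced and active.
Mn²⁺ is present, so DovM is active.
With repressor DovM bound, *gorN* is not transcribed.
So GorN is not produced.
Quinate is absent, so WexD is inactive.
Activator SovB is present, so *morA* is transcribed.
→ *morA* is ON in B.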